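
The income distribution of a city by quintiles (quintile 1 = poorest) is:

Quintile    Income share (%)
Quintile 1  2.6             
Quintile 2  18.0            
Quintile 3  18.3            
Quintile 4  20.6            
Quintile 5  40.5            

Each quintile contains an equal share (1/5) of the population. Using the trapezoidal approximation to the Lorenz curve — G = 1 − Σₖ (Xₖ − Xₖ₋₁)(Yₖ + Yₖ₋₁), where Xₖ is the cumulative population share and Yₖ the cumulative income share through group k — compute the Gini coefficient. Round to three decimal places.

Cumulative income shares Yₖ: 0.0260, 0.2060, 0.3890, 0.5950, 1.0000
Σ (Xₖ−Xₖ₋₁)(Yₖ+Yₖ₋₁) = (1/5)(0.0260+0.0000) + (1/5)(0.2060+0.0260) + (1/5)(0.3890+0.2060) + (1/5)(0.5950+0.3890) + (1/5)(1.0000+0.5950)
  = 0.0052 + 0.0464 + 0.1190 + 0.1968 + 0.3190 = 0.6864
G = 1 − 0.6864 = 0.3136

0.314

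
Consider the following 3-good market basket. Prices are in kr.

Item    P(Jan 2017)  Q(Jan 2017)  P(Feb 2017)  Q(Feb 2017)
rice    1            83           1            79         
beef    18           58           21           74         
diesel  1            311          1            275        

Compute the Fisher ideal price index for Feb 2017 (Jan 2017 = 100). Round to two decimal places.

112.63

Laspeyres component (base-period weights):
ΣP(Feb 2017)Q(Jan 2017) = 1×83 + 21×58 + 1×311 = 83 + 1218 + 311 = 1612
ΣP(Jan 2017)Q(Jan 2017) = 1×83 + 18×58 + 1×311 = 83 + 1044 + 311 = 1438
L = 1612 / 1438 × 100 = 112.1001
Paasche component (current-period weights):
ΣP(Feb 2017)Q(Feb 2017) = 1×79 + 21×74 + 1×275 = 79 + 1554 + 275 = 1908
ΣP(Jan 2017)Q(Feb 2017) = 1×79 + 18×74 + 1×275 = 79 + 1332 + 275 = 1686
P = 1908 / 1686 × 100 = 113.1673
Fisher = √(L × P) = √(112.1001 × 113.1673) = 112.6324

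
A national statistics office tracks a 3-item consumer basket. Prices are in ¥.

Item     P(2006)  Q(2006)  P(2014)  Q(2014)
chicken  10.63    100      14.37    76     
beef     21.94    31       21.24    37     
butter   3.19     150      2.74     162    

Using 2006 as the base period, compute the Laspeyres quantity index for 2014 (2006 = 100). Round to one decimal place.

96.2

Laspeyres quantity index uses base-period prices as weights.
ΣP(2006)·Q(2014) = 10.63×76 + 21.94×37 + 3.19×162 = 807.88 + 811.78 + 516.78 = 2136.44
ΣP(2006)·Q(2006) = 10.63×100 + 21.94×31 + 3.19×150 = 1063 + 680.14 + 478.5 = 2221.64
Index = 2136.44 / 2221.64 × 100 = 96.1650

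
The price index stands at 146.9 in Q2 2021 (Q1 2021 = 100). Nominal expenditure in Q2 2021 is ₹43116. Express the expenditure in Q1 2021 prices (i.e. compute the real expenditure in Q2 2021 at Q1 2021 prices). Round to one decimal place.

29350.6

Real = Nominal ÷ (Index/100) = 43116 ÷ (146.9/100)
     = 43116 ÷ 1.469 = 29350.5786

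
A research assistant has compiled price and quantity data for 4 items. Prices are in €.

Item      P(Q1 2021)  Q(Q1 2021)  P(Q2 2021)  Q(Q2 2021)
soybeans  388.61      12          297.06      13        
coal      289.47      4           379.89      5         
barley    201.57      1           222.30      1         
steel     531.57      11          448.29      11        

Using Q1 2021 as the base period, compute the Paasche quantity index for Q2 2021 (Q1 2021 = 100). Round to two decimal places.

106.61

Paasche quantity index uses current-period prices as weights.
ΣP(Q2 2021)·Q(Q2 2021) = 297.06×13 + 379.89×5 + 222.30×1 + 448.29×11 = 3861.78 + 1899.45 + 222.3 + 4931.19 = 10914.72
ΣP(Q2 2021)·Q(Q1 2021) = 297.06×12 + 379.89×4 + 222.30×1 + 448.29×11 = 3564.72 + 1519.56 + 222.3 + 4931.19 = 10237.77
Index = 10914.72 / 10237.77 × 100 = 106.6123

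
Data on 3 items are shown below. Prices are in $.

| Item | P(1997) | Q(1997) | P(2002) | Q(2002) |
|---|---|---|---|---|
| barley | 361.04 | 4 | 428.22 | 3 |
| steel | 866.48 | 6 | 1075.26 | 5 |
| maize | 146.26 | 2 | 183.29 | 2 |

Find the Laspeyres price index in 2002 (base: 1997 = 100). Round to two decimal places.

Laspeyres price index uses base-period quantities as weights.
ΣP(2002)·Q(1997) = 428.22×4 + 1075.26×6 + 183.29×2 = 1712.88 + 6451.56 + 366.58 = 8531.02
ΣP(1997)·Q(1997) = 361.04×4 + 866.48×6 + 146.26×2 = 1444.16 + 5198.88 + 292.52 = 6935.56
Index = 8531.02 / 6935.56 × 100 = 123.0041

123.00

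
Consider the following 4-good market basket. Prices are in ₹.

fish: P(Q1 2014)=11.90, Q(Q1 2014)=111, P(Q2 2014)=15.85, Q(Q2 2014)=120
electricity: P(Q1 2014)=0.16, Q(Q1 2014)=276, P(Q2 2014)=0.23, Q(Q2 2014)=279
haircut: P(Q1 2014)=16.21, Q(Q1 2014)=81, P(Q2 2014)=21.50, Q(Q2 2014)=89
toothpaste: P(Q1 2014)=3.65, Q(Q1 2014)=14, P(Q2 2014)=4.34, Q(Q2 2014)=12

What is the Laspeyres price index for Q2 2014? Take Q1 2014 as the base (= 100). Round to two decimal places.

Laspeyres price index uses base-period quantities as weights.
ΣP(Q2 2014)·Q(Q1 2014) = 15.85×111 + 0.23×276 + 21.50×81 + 4.34×14 = 1759.35 + 63.48 + 1741.5 + 60.76 = 3625.09
ΣP(Q1 2014)·Q(Q1 2014) = 11.90×111 + 0.16×276 + 16.21×81 + 3.65×14 = 1320.9 + 44.16 + 1313.01 + 51.1 = 2729.17
Index = 3625.09 / 2729.17 × 100 = 132.8276

132.83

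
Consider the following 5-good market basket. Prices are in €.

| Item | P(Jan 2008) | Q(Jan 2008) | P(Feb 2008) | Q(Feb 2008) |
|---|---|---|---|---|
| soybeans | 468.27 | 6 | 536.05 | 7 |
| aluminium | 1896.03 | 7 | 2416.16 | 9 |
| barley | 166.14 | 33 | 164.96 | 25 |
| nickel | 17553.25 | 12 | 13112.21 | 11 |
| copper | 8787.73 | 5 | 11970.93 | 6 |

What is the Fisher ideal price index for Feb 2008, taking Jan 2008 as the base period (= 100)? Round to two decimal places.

Laspeyres component (base-period weights):
ΣP(Feb 2008)Q(Jan 2008) = 536.05×6 + 2416.16×7 + 164.96×33 + 13112.21×12 + 11970.93×5 = 3216.3 + 16913.12 + 5443.68 + 157346.52 + 59854.65 = 242774.27
ΣP(Jan 2008)Q(Jan 2008) = 468.27×6 + 1896.03×7 + 166.14×33 + 17553.25×12 + 8787.73×5 = 2809.62 + 13272.21 + 5482.62 + 210639 + 43938.65 = 276142.1
L = 242774.27 / 276142.1 × 100 = 87.9164
Paasche component (current-period weights):
ΣP(Feb 2008)Q(Feb 2008) = 536.05×7 + 2416.16×9 + 164.96×25 + 13112.21×11 + 11970.93×6 = 3752.35 + 21745.44 + 4124 + 144234.31 + 71825.58 = 245681.68
ΣP(Jan 2008)Q(Feb 2008) = 468.27×7 + 1896.03×9 + 166.14×25 + 17553.25×11 + 8787.73×6 = 3277.89 + 17064.27 + 4153.5 + 193085.75 + 52726.38 = 270307.79
P = 245681.68 / 270307.79 × 100 = 90.8896
Fisher = √(L × P) = √(87.9164 × 90.8896) = 89.3907

89.39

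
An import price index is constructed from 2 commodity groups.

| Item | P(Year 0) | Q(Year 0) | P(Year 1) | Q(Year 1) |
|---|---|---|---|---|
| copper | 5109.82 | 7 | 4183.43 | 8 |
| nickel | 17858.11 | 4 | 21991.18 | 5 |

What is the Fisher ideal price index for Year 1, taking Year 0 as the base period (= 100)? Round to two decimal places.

Laspeyres component (base-period weights):
ΣP(Year 1)Q(Year 0) = 4183.43×7 + 21991.18×4 = 29284.01 + 87964.72 = 117248.73
ΣP(Year 0)Q(Year 0) = 5109.82×7 + 17858.11×4 = 35768.74 + 71432.44 = 107201.18
L = 117248.73 / 107201.18 × 100 = 109.3726
Paasche component (current-period weights):
ΣP(Year 1)Q(Year 1) = 4183.43×8 + 21991.18×5 = 33467.44 + 109955.9 = 143423.34
ΣP(Year 0)Q(Year 1) = 5109.82×8 + 17858.11×5 = 40878.56 + 89290.55 = 130169.11
P = 143423.34 / 130169.11 × 100 = 110.1823
Fisher = √(L × P) = √(109.3726 × 110.1823) = 109.7767

109.78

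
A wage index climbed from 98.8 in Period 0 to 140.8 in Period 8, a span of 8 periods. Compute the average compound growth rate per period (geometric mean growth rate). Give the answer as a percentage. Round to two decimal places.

Growth factor = (140.8/98.8)^(1/8) = (1.425101)^(1/8) = 1.045275
Growth rate = 1.045275 − 1 = 0.045275 = 4.5275%

4.53%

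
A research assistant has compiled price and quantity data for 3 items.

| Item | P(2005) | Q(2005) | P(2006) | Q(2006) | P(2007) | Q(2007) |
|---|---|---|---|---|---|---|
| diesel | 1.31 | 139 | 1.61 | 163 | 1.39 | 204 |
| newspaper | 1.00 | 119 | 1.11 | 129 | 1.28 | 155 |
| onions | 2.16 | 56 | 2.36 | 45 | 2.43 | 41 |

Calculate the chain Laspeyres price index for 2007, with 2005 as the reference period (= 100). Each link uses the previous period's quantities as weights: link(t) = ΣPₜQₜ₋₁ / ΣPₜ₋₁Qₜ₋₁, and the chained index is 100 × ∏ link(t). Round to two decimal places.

Link 2005→2006:
ΣP(2006)Q(2005) = 1.61×139 + 1.11×119 + 2.36×56 = 223.79 + 132.09 + 132.16 = 488.04
ΣP(2005)Q(2005) = 1.31×139 + 1.00×119 + 2.16×56 = 182.09 + 119 + 120.96 = 422.05
link = 488.04/422.05 = 1.156356
Link 2006→2007:
ΣP(2007)Q(2006) = 1.39×163 + 1.28×129 + 2.43×45 = 226.57 + 165.12 + 109.35 = 501.04
ΣP(2006)Q(2006) = 1.61×163 + 1.11×129 + 2.36×45 = 262.43 + 143.19 + 106.2 = 511.82
link = 501.04/511.82 = 0.978938
Chained index = 100 × 1.156356 × 0.978938 = 113.2001

113.20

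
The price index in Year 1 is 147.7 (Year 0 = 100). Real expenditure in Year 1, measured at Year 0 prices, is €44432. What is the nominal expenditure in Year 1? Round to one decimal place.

Nominal = Real × (Index/100) = 44432 × (147.7/100)
        = 44432 × 1.477 = 65626.0640

65626.1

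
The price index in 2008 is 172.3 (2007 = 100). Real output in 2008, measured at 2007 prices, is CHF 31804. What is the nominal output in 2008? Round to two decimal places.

Nominal = Real × (Index/100) = 31804 × (172.3/100)
        = 31804 × 1.723 = 54798.2920

54798.29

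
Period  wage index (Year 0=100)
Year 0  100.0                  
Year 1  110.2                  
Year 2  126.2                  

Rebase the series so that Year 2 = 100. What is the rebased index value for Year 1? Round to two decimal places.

Rebased(Year 1) = 110.2 / 126.2 × 100 = 87.3217

87.32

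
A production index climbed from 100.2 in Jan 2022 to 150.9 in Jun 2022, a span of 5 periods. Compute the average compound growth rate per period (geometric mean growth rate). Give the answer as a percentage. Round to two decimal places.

8.53%

Growth factor = (150.9/100.2)^(1/5) = (1.505988)^(1/5) = 1.085336
Growth rate = 1.085336 − 1 = 0.085336 = 8.5336%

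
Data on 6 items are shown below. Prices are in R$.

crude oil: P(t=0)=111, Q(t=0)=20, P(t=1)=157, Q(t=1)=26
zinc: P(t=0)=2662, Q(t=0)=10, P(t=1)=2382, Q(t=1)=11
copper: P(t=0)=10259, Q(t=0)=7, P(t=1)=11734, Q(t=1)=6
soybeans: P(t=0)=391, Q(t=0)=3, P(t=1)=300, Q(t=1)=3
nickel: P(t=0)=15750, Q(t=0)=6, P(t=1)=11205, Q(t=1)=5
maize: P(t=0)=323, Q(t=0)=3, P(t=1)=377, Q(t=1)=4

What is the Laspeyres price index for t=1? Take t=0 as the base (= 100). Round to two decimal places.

90.40

Laspeyres price index uses base-period quantities as weights.
ΣP(t=1)·Q(t=0) = 157×20 + 2382×10 + 11734×7 + 300×3 + 11205×6 + 377×3 = 3140 + 23820 + 82138 + 900 + 67230 + 1131 = 178359
ΣP(t=0)·Q(t=0) = 111×20 + 2662×10 + 10259×7 + 391×3 + 15750×6 + 323×3 = 2220 + 26620 + 71813 + 1173 + 94500 + 969 = 197295
Index = 178359 / 197295 × 100 = 90.4022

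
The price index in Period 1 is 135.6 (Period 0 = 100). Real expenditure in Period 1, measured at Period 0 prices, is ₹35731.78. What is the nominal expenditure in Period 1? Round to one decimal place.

Nominal = Real × (Index/100) = 35731.78 × (135.6/100)
        = 35731.78 × 1.356 = 48452.2937

48452.3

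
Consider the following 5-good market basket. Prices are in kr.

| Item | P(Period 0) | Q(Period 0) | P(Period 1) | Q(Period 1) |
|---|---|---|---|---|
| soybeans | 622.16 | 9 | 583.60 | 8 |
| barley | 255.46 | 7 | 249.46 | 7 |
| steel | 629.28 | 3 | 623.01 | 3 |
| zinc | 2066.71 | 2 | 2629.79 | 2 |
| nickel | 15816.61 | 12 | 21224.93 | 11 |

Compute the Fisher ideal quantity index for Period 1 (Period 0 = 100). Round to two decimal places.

91.90

Laspeyres component (base-period weights):
ΣP(Period 0)Q(Period 1) = 622.16×8 + 255.46×7 + 629.28×3 + 2066.71×2 + 15816.61×11 = 4977.28 + 1788.22 + 1887.84 + 4133.42 + 173982.71 = 186769.47
ΣP(Period 0)Q(Period 0) = 622.16×9 + 255.46×7 + 629.28×3 + 2066.71×2 + 15816.61×12 = 5599.44 + 1788.22 + 1887.84 + 4133.42 + 189799.32 = 203208.24
L = 186769.47 / 203208.24 × 100 = 91.9104
Paasche component (current-period weights):
ΣP(Period 1)Q(Period 1) = 583.60×8 + 249.46×7 + 623.01×3 + 2629.79×2 + 21224.93×11 = 4668.8 + 1746.22 + 1869.03 + 5259.58 + 233474.23 = 247017.86
ΣP(Period 1)Q(Period 0) = 583.60×9 + 249.46×7 + 623.01×3 + 2629.79×2 + 21224.93×12 = 5252.4 + 1746.22 + 1869.03 + 5259.58 + 254699.16 = 268826.39
P = 247017.86 / 268826.39 × 100 = 91.8875
Fisher = √(L × P) = √(91.9104 × 91.8875) = 91.8989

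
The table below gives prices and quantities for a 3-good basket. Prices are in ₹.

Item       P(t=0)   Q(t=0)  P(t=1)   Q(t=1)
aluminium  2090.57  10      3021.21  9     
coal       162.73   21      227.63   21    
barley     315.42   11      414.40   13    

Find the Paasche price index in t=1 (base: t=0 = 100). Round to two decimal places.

141.87

Paasche price index uses current-period quantities as weights.
ΣP(t=1)·Q(t=1) = 3021.21×9 + 227.63×21 + 414.40×13 = 27190.89 + 4780.23 + 5387.2 = 37358.32
ΣP(t=0)·Q(t=1) = 2090.57×9 + 162.73×21 + 315.42×13 = 18815.13 + 3417.33 + 4100.46 = 26332.92
Index = 37358.32 / 26332.92 × 100 = 141.8693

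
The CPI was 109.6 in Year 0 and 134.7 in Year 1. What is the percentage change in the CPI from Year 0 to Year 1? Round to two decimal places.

22.90%

Change = (134.7 − 109.6) / 109.6 × 100
       = 25.1 / 109.6 × 100 = 22.9015%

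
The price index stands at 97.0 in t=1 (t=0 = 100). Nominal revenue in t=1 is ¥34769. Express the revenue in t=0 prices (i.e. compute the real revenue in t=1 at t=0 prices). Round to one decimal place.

Real = Nominal ÷ (Index/100) = 34769 ÷ (97.0/100)
     = 34769 ÷ 0.970 = 35844.3299

35844.3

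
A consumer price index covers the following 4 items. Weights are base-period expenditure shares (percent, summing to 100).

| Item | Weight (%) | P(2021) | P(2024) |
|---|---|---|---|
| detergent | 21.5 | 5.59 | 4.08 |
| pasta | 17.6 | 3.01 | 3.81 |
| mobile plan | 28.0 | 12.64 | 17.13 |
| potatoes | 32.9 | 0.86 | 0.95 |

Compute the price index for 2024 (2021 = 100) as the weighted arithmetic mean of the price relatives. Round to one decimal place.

detergent: 21.5 × (4.08/5.59) = 21.5 × 0.729875 = 15.6923
pasta: 17.6 × (3.81/3.01) = 17.6 × 1.265781 = 22.2777
mobile plan: 28.0 × (17.13/12.64) = 28.0 × 1.355222 = 37.9462
potatoes: 32.9 × (0.95/0.86) = 32.9 × 1.104651 = 36.3430
Index = Σ wᵢ·(p₁ᵢ/p₀ᵢ) = 15.6923 + 22.2777 + 37.9462 + 36.3430 = 112.2593

112.3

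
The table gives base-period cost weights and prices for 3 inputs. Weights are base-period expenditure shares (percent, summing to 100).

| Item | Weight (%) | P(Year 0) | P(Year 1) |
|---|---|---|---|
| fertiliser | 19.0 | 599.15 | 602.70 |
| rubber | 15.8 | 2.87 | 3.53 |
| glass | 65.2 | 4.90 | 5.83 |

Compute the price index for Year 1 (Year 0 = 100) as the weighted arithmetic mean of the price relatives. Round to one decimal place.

fertiliser: 19.0 × (602.70/599.15) = 19.0 × 1.005925 = 19.1126
rubber: 15.8 × (3.53/2.87) = 15.8 × 1.229965 = 19.4334
glass: 65.2 × (5.83/4.90) = 65.2 × 1.189796 = 77.5747
Index = Σ wᵢ·(p₁ᵢ/p₀ᵢ) = 19.1126 + 19.4334 + 77.5747 = 116.1207

116.1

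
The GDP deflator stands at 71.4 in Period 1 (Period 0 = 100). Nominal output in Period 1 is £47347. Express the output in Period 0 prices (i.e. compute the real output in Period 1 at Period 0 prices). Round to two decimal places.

Real = Nominal ÷ (Index/100) = 47347 ÷ (71.4/100)
     = 47347 ÷ 0.714 = 66312.3249

66312.32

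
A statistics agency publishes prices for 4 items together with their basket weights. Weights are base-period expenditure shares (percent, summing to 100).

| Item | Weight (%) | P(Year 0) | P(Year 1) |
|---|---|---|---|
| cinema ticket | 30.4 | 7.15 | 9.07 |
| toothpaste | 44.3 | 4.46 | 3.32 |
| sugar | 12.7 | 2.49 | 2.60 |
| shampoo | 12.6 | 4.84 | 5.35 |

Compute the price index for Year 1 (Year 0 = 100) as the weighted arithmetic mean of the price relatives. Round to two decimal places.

cinema ticket: 30.4 × (9.07/7.15) = 30.4 × 1.268531 = 38.5634
toothpaste: 44.3 × (3.32/4.46) = 44.3 × 0.744395 = 32.9767
sugar: 12.7 × (2.60/2.49) = 12.7 × 1.044177 = 13.2610
shampoo: 12.6 × (5.35/4.84) = 12.6 × 1.105372 = 13.9277
Index = Σ wᵢ·(p₁ᵢ/p₀ᵢ) = 38.5634 + 32.9767 + 13.2610 + 13.9277 = 98.7288

98.73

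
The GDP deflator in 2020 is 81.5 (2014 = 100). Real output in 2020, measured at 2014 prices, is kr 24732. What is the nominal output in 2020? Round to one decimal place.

Nominal = Real × (Index/100) = 24732 × (81.5/100)
        = 24732 × 0.815 = 20156.5800

20156.6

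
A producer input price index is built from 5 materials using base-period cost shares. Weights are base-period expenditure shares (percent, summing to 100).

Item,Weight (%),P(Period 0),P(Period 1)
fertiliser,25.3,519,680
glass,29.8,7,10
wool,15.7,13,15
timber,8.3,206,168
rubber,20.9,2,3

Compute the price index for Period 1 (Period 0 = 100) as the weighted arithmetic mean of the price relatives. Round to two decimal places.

fertiliser: 25.3 × (680/519) = 25.3 × 1.310212 = 33.1484
glass: 29.8 × (10/7) = 29.8 × 1.428571 = 42.5714
wool: 15.7 × (15/13) = 15.7 × 1.153846 = 18.1154
timber: 8.3 × (168/206) = 8.3 × 0.815534 = 6.7689
rubber: 20.9 × (3/2) = 20.9 × 1.500000 = 31.3500
Index = Σ wᵢ·(p₁ᵢ/p₀ᵢ) = 33.1484 + 42.5714 + 18.1154 + 6.7689 + 31.3500 = 131.9541

131.95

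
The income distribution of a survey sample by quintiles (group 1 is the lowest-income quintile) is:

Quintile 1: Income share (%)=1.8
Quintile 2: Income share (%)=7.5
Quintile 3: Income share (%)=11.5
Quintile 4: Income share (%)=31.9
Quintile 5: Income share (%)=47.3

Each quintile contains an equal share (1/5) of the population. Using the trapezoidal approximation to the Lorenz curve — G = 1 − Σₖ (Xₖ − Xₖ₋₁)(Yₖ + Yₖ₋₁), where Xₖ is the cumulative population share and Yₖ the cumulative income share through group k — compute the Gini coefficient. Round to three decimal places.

Cumulative income shares Yₖ: 0.0180, 0.0930, 0.2080, 0.5270, 1.0000
Σ (Xₖ−Xₖ₋₁)(Yₖ+Yₖ₋₁) = (1/5)(0.0180+0.0000) + (1/5)(0.0930+0.0180) + (1/5)(0.2080+0.0930) + (1/5)(0.5270+0.2080) + (1/5)(1.0000+0.5270)
  = 0.0036 + 0.0222 + 0.0602 + 0.1470 + 0.3054 = 0.5384
G = 1 − 0.5384 = 0.4616

0.462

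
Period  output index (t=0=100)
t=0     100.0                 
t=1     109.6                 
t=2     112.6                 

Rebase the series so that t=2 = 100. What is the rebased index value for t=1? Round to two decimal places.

Rebased(t=1) = 109.6 / 112.6 × 100 = 97.3357

97.34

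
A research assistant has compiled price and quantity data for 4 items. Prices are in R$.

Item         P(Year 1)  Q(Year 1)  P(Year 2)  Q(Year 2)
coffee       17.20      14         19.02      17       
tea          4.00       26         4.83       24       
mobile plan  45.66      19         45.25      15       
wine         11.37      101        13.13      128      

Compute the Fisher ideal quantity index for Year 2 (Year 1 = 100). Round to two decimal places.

Laspeyres component (base-period weights):
ΣP(Year 1)Q(Year 2) = 17.20×17 + 4.00×24 + 45.66×15 + 11.37×128 = 292.4 + 96 + 684.9 + 1455.36 = 2528.66
ΣP(Year 1)Q(Year 1) = 17.20×14 + 4.00×26 + 45.66×19 + 11.37×101 = 240.8 + 104 + 867.54 + 1148.37 = 2360.71
L = 2528.66 / 2360.71 × 100 = 107.1144
Paasche component (current-period weights):
ΣP(Year 2)Q(Year 2) = 19.02×17 + 4.83×24 + 45.25×15 + 13.13×128 = 323.34 + 115.92 + 678.75 + 1680.64 = 2798.65
ΣP(Year 2)Q(Year 1) = 19.02×14 + 4.83×26 + 45.25×19 + 13.13×101 = 266.28 + 125.58 + 859.75 + 1326.13 = 2577.74
P = 2798.65 / 2577.74 × 100 = 108.5699
Fisher = √(L × P) = √(107.1144 × 108.5699) = 107.8397

107.84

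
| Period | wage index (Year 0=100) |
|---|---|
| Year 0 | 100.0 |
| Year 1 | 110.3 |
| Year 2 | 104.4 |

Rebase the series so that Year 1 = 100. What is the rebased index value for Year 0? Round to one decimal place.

90.7

Rebased(Year 0) = 100.0 / 110.3 × 100 = 90.6618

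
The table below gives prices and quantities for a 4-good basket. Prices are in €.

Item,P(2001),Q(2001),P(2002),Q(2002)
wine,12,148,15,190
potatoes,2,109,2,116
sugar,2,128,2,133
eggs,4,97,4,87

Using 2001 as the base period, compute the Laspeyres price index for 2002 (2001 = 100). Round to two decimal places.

116.83

Laspeyres price index uses base-period quantities as weights.
ΣP(2002)·Q(2001) = 15×148 + 2×109 + 2×128 + 4×97 = 2220 + 218 + 256 + 388 = 3082
ΣP(2001)·Q(2001) = 12×148 + 2×109 + 2×128 + 4×97 = 1776 + 218 + 256 + 388 = 2638
Index = 3082 / 2638 × 100 = 116.8309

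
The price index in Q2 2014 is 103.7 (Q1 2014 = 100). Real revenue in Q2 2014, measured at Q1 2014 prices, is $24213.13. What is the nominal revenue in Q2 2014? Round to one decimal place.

Nominal = Real × (Index/100) = 24213.13 × (103.7/100)
        = 24213.13 × 1.037 = 25109.0158

25109.0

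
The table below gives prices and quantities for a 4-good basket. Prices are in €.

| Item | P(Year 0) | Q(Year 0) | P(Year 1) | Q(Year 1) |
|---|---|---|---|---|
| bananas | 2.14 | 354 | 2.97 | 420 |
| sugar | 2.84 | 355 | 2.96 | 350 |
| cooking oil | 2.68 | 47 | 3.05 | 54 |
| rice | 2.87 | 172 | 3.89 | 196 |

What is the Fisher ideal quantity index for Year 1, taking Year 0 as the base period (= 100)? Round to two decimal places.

Laspeyres component (base-period weights):
ΣP(Year 0)Q(Year 1) = 2.14×420 + 2.84×350 + 2.68×54 + 2.87×196 = 898.8 + 994 + 144.72 + 562.52 = 2600.04
ΣP(Year 0)Q(Year 0) = 2.14×354 + 2.84×355 + 2.68×47 + 2.87×172 = 757.56 + 1008.2 + 125.96 + 493.64 = 2385.36
L = 2600.04 / 2385.36 × 100 = 108.9999
Paasche component (current-period weights):
ΣP(Year 1)Q(Year 1) = 2.97×420 + 2.96×350 + 3.05×54 + 3.89×196 = 1247.4 + 1036 + 164.7 + 762.44 = 3210.54
ΣP(Year 1)Q(Year 0) = 2.97×354 + 2.96×355 + 3.05×47 + 3.89×172 = 1051.38 + 1050.8 + 143.35 + 669.08 = 2914.61
P = 3210.54 / 2914.61 × 100 = 110.1533
Fisher = √(L × P) = √(108.9999 × 110.1533) = 109.5751

109.58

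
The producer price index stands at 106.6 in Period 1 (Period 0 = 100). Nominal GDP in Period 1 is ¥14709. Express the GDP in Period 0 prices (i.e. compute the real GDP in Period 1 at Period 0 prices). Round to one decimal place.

13798.3

Real = Nominal ÷ (Index/100) = 14709 ÷ (106.6/100)
     = 14709 ÷ 1.066 = 13798.3114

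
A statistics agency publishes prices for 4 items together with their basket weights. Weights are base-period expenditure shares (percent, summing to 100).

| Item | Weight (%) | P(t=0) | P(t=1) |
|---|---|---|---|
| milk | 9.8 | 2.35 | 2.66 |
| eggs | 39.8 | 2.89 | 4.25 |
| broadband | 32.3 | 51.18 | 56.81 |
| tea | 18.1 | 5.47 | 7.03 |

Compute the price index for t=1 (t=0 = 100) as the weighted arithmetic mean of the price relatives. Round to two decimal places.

milk: 9.8 × (2.66/2.35) = 9.8 × 1.131915 = 11.0928
eggs: 39.8 × (4.25/2.89) = 39.8 × 1.470588 = 58.5294
broadband: 32.3 × (56.81/51.18) = 32.3 × 1.110004 = 35.8531
tea: 18.1 × (7.03/5.47) = 18.1 × 1.285192 = 23.2620
Index = Σ wᵢ·(p₁ᵢ/p₀ᵢ) = 11.0928 + 58.5294 + 35.8531 + 23.2620 = 128.7373

128.74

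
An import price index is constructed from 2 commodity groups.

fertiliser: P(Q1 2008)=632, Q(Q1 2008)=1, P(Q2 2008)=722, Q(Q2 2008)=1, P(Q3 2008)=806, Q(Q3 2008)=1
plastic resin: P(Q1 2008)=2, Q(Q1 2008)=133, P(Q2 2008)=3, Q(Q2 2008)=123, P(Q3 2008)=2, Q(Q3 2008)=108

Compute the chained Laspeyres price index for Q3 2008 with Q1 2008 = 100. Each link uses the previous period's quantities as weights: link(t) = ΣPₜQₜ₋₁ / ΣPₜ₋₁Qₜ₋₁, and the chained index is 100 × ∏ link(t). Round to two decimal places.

Link Q1 2008→Q2 2008:
ΣP(Q2 2008)Q(Q1 2008) = 722×1 + 3×133 = 722 + 399 = 1121
ΣP(Q1 2008)Q(Q1 2008) = 632×1 + 2×133 = 632 + 266 = 898
link = 1121/898 = 1.248330
Link Q2 2008→Q3 2008:
ΣP(Q3 2008)Q(Q2 2008) = 806×1 + 2×123 = 806 + 246 = 1052
ΣP(Q2 2008)Q(Q2 2008) = 722×1 + 3×123 = 722 + 369 = 1091
link = 1052/1091 = 0.964253
Chained index = 100 × 1.248330 × 0.964253 = 120.3706

120.37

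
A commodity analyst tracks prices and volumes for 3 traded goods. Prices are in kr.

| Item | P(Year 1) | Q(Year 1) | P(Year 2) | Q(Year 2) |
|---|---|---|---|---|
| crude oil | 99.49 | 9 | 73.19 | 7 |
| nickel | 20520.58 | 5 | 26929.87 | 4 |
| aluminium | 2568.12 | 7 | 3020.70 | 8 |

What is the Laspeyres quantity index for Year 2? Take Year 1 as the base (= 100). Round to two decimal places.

Laspeyres quantity index uses base-period prices as weights.
ΣP(Year 1)·Q(Year 2) = 99.49×7 + 20520.58×4 + 2568.12×8 = 696.43 + 82082.32 + 20544.96 = 103323.71
ΣP(Year 1)·Q(Year 1) = 99.49×9 + 20520.58×5 + 2568.12×7 = 895.41 + 102602.9 + 17976.84 = 121475.15
Index = 103323.71 / 121475.15 × 100 = 85.0575

85.06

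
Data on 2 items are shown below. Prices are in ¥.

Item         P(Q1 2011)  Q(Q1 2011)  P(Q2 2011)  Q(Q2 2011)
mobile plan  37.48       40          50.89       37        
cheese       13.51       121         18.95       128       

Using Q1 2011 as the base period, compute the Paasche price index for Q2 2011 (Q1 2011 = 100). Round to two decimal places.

Paasche price index uses current-period quantities as weights.
ΣP(Q2 2011)·Q(Q2 2011) = 50.89×37 + 18.95×128 = 1882.93 + 2425.6 = 4308.53
ΣP(Q1 2011)·Q(Q2 2011) = 37.48×37 + 13.51×128 = 1386.76 + 1729.28 = 3116.04
Index = 4308.53 / 3116.04 × 100 = 138.2694

138.27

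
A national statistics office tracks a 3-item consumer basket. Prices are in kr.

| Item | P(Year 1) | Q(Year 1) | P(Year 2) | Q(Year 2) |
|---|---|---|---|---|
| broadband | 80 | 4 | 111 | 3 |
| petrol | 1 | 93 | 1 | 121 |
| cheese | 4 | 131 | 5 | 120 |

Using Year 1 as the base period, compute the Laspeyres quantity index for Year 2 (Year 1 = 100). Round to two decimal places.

89.75

Laspeyres quantity index uses base-period prices as weights.
ΣP(Year 1)·Q(Year 2) = 80×3 + 1×121 + 4×120 = 240 + 121 + 480 = 841
ΣP(Year 1)·Q(Year 1) = 80×4 + 1×93 + 4×131 = 320 + 93 + 524 = 937
Index = 841 / 937 × 100 = 89.7545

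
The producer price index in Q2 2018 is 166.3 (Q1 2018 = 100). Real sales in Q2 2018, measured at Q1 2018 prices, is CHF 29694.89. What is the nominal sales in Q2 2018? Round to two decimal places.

Nominal = Real × (Index/100) = 29694.89 × (166.3/100)
        = 29694.89 × 1.663 = 49382.6021

49382.60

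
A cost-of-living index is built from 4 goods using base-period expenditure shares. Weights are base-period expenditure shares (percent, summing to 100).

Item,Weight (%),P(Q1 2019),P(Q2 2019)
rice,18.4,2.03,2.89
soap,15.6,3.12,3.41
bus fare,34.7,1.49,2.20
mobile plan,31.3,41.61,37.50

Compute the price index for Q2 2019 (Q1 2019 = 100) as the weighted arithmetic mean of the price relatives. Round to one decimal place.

122.7

rice: 18.4 × (2.89/2.03) = 18.4 × 1.423645 = 26.1951
soap: 15.6 × (3.41/3.12) = 15.6 × 1.092949 = 17.0500
bus fare: 34.7 × (2.20/1.49) = 34.7 × 1.476510 = 51.2349
mobile plan: 31.3 × (37.50/41.61) = 31.3 × 0.901226 = 28.2084
Index = Σ wᵢ·(p₁ᵢ/p₀ᵢ) = 26.1951 + 17.0500 + 51.2349 + 28.2084 = 122.6883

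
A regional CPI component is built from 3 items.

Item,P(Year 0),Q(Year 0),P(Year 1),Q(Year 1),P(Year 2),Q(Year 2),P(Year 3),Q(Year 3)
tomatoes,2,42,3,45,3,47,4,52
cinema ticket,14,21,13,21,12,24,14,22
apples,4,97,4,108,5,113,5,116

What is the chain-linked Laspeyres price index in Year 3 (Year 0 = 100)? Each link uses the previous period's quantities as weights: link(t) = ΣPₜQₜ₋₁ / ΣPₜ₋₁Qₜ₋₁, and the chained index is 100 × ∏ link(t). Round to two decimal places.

124.22

Link Year 0→Year 1:
ΣP(Year 1)Q(Year 0) = 3×42 + 13×21 + 4×97 = 126 + 273 + 388 = 787
ΣP(Year 0)Q(Year 0) = 2×42 + 14×21 + 4×97 = 84 + 294 + 388 = 766
link = 787/766 = 1.027415
Link Year 1→Year 2:
ΣP(Year 2)Q(Year 1) = 3×45 + 12×21 + 5×108 = 135 + 252 + 540 = 927
ΣP(Year 1)Q(Year 1) = 3×45 + 13×21 + 4×108 = 135 + 273 + 432 = 840
link = 927/840 = 1.103571
Link Year 2→Year 3:
ΣP(Year 3)Q(Year 2) = 4×47 + 14×24 + 5×113 = 188 + 336 + 565 = 1089
ΣP(Year 2)Q(Year 2) = 3×47 + 12×24 + 5×113 = 141 + 288 + 565 = 994
link = 1089/994 = 1.095573
Chained index = 100 × 1.027415 × 1.103571 × 1.095573 = 124.2190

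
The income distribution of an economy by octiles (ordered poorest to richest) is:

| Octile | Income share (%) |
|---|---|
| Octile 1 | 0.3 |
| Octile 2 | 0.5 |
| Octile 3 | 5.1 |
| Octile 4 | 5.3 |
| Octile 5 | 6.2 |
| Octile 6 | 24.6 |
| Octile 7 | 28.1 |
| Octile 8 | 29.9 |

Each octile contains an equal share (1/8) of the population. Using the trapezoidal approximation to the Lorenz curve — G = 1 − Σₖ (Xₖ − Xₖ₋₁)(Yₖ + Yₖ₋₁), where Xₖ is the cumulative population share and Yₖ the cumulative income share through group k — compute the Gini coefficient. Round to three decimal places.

Cumulative income shares Yₖ: 0.0030, 0.0080, 0.0590, 0.1120, 0.1740, 0.4200, 0.7010, 1.0000
Σ (Xₖ−Xₖ₋₁)(Yₖ+Yₖ₋₁) = (1/8)(0.0030+0.0000) + (1/8)(0.0080+0.0030) + (1/8)(0.0590+0.0080) + (1/8)(0.1120+0.0590) + (1/8)(0.1740+0.1120) + (1/8)(0.4200+0.1740) + (1/8)(0.7010+0.4200) + (1/8)(1.0000+0.7010)
  = 0.0004 + 0.0014 + 0.0084 + 0.0214 + 0.0357 + 0.0743 + 0.1401 + 0.2126 = 0.4943
G = 1 − 0.4943 = 0.5057

0.506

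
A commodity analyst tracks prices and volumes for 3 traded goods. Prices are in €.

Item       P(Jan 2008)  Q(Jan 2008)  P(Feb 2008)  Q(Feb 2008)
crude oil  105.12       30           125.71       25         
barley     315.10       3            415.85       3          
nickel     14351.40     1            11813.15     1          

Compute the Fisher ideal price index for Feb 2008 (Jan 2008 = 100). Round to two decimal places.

90.81

Laspeyres component (base-period weights):
ΣP(Feb 2008)Q(Jan 2008) = 125.71×30 + 415.85×3 + 11813.15×1 = 3771.3 + 1247.55 + 11813.15 = 16832
ΣP(Jan 2008)Q(Jan 2008) = 105.12×30 + 315.10×3 + 14351.40×1 = 3153.6 + 945.3 + 14351.4 = 18450.3
L = 16832 / 18450.3 × 100 = 91.2289
Paasche component (current-period weights):
ΣP(Feb 2008)Q(Feb 2008) = 125.71×25 + 415.85×3 + 11813.15×1 = 3142.75 + 1247.55 + 11813.15 = 16203.45
ΣP(Jan 2008)Q(Feb 2008) = 105.12×25 + 315.10×3 + 14351.40×1 = 2628 + 945.3 + 14351.4 = 17924.7
P = 16203.45 / 17924.7 × 100 = 90.3973
Fisher = √(L × P) = √(91.2289 × 90.3973) = 90.8121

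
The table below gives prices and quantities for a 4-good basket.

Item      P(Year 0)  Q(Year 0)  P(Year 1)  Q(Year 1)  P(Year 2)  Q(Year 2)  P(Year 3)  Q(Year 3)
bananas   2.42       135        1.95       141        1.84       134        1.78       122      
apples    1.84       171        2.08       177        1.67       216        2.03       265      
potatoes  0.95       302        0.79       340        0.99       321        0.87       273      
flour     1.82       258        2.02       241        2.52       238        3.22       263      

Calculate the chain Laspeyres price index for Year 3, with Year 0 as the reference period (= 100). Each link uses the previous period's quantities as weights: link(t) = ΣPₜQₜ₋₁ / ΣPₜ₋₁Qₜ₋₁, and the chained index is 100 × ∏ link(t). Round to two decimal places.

Link Year 0→Year 1:
ΣP(Year 1)Q(Year 0) = 1.95×135 + 2.08×171 + 0.79×302 + 2.02×258 = 263.25 + 355.68 + 238.58 + 521.16 = 1378.67
ΣP(Year 0)Q(Year 0) = 2.42×135 + 1.84×171 + 0.95×302 + 1.82×258 = 326.7 + 314.64 + 286.9 + 469.56 = 1397.8
link = 1378.67/1397.8 = 0.986314
Link Year 1→Year 2:
ΣP(Year 2)Q(Year 1) = 1.84×141 + 1.67×177 + 0.99×340 + 2.52×241 = 259.44 + 295.59 + 336.6 + 607.32 = 1498.95
ΣP(Year 1)Q(Year 1) = 1.95×141 + 2.08×177 + 0.79×340 + 2.02×241 = 274.95 + 368.16 + 268.6 + 486.82 = 1398.53
link = 1498.95/1398.53 = 1.071804
Link Year 2→Year 3:
ΣP(Year 3)Q(Year 2) = 1.78×134 + 2.03×216 + 0.87×321 + 3.22×238 = 238.52 + 438.48 + 279.27 + 766.36 = 1722.63
ΣP(Year 2)Q(Year 2) = 1.84×134 + 1.67×216 + 0.99×321 + 2.52×238 = 246.56 + 360.72 + 317.79 + 599.76 = 1524.83
link = 1722.63/1524.83 = 1.129719
Chained index = 100 × 0.986314 × 1.071804 × 1.129719 = 119.4266

119.43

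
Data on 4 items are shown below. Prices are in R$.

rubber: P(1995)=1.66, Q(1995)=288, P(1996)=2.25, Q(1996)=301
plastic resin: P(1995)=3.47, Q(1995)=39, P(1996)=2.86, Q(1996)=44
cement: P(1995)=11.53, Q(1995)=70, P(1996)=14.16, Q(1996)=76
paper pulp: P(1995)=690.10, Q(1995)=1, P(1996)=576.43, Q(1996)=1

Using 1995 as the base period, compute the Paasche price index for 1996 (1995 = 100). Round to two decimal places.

110.68

Paasche price index uses current-period quantities as weights.
ΣP(1996)·Q(1996) = 2.25×301 + 2.86×44 + 14.16×76 + 576.43×1 = 677.25 + 125.84 + 1076.16 + 576.43 = 2455.68
ΣP(1995)·Q(1996) = 1.66×301 + 3.47×44 + 11.53×76 + 690.10×1 = 499.66 + 152.68 + 876.28 + 690.1 = 2218.72
Index = 2455.68 / 2218.72 × 100 = 110.6800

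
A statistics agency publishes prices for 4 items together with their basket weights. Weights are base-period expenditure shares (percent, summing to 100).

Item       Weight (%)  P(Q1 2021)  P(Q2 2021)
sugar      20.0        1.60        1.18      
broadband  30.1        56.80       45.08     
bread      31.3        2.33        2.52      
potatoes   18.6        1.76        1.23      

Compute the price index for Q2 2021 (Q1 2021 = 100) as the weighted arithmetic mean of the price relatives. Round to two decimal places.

85.49

sugar: 20.0 × (1.18/1.60) = 20.0 × 0.737500 = 14.7500
broadband: 30.1 × (45.08/56.80) = 30.1 × 0.793662 = 23.8892
bread: 31.3 × (2.52/2.33) = 31.3 × 1.081545 = 33.8524
potatoes: 18.6 × (1.23/1.76) = 18.6 × 0.698864 = 12.9989
Index = Σ wᵢ·(p₁ᵢ/p₀ᵢ) = 14.7500 + 23.8892 + 33.8524 + 12.9989 = 85.4904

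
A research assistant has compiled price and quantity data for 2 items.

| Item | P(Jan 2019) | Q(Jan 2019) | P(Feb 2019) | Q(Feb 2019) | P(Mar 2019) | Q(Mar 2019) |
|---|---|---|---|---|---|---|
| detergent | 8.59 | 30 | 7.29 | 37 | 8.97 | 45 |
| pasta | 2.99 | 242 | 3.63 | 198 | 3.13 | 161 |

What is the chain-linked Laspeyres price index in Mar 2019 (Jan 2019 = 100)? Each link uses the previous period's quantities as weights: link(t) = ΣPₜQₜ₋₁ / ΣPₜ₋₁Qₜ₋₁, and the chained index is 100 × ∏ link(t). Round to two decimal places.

107.64

Link Jan 2019→Feb 2019:
ΣP(Feb 2019)Q(Jan 2019) = 7.29×30 + 3.63×242 = 218.7 + 878.46 = 1097.16
ΣP(Jan 2019)Q(Jan 2019) = 8.59×30 + 2.99×242 = 257.7 + 723.58 = 981.28
link = 1097.16/981.28 = 1.118091
Link Feb 2019→Mar 2019:
ΣP(Mar 2019)Q(Feb 2019) = 8.97×37 + 3.13×198 = 331.89 + 619.74 = 951.63
ΣP(Feb 2019)Q(Feb 2019) = 7.29×37 + 3.63×198 = 269.73 + 718.74 = 988.47
link = 951.63/988.47 = 0.962730
Chained index = 100 × 1.118091 × 0.962730 = 107.6420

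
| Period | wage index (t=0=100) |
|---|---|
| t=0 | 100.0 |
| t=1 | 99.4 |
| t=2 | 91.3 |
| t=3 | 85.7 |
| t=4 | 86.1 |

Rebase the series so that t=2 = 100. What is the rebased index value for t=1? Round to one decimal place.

Rebased(t=1) = 99.4 / 91.3 × 100 = 108.8719

108.9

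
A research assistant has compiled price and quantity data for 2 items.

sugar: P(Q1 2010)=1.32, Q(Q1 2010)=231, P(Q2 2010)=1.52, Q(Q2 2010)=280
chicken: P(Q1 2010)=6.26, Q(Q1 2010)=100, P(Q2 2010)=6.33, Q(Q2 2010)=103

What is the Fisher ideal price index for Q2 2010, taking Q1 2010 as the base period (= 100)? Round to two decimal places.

Laspeyres component (base-period weights):
ΣP(Q2 2010)Q(Q1 2010) = 1.52×231 + 6.33×100 = 351.12 + 633 = 984.12
ΣP(Q1 2010)Q(Q1 2010) = 1.32×231 + 6.26×100 = 304.92 + 626 = 930.92
L = 984.12 / 930.92 × 100 = 105.7148
Paasche component (current-period weights):
ΣP(Q2 2010)Q(Q2 2010) = 1.52×280 + 6.33×103 = 425.6 + 651.99 = 1077.59
ΣP(Q1 2010)Q(Q2 2010) = 1.32×280 + 6.26×103 = 369.6 + 644.78 = 1014.38
P = 1077.59 / 1014.38 × 100 = 106.2314
Fisher = √(L × P) = √(105.7148 × 106.2314) = 105.9728

105.97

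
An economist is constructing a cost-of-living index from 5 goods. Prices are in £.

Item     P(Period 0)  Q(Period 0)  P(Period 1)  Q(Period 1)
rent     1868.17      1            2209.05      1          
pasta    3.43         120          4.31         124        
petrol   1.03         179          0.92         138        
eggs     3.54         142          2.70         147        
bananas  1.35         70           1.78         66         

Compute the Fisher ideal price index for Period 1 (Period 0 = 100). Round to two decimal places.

Laspeyres component (base-period weights):
ΣP(Period 1)Q(Period 0) = 2209.05×1 + 4.31×120 + 0.92×179 + 2.70×142 + 1.78×70 = 2209.05 + 517.2 + 164.68 + 383.4 + 124.6 = 3398.93
ΣP(Period 0)Q(Period 0) = 1868.17×1 + 3.43×120 + 1.03×179 + 3.54×142 + 1.35×70 = 1868.17 + 411.6 + 184.37 + 502.68 + 94.5 = 3061.32
L = 3398.93 / 3061.32 × 100 = 111.0282
Paasche component (current-period weights):
ΣP(Period 1)Q(Period 1) = 2209.05×1 + 4.31×124 + 0.92×138 + 2.70×147 + 1.78×66 = 2209.05 + 534.44 + 126.96 + 396.9 + 117.48 = 3384.83
ΣP(Period 0)Q(Period 1) = 1868.17×1 + 3.43×124 + 1.03×138 + 3.54×147 + 1.35×66 = 1868.17 + 425.32 + 142.14 + 520.38 + 89.1 = 3045.11
P = 3384.83 / 3045.11 × 100 = 111.1562
Fisher = √(L × P) = √(111.0282 × 111.1562) = 111.0922

111.09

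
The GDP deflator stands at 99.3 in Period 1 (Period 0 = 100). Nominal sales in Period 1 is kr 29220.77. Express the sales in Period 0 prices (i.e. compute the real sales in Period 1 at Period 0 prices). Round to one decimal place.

29426.8

Real = Nominal ÷ (Index/100) = 29220.77 ÷ (99.3/100)
     = 29220.77 ÷ 0.993 = 29426.7573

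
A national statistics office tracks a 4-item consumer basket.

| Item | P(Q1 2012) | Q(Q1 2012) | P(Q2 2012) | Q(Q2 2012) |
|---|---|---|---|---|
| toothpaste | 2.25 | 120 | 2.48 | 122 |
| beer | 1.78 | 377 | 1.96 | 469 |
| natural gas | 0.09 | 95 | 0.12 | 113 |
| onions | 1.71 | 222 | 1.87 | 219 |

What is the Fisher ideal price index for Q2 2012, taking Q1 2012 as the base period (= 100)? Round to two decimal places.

110.08

Laspeyres component (base-period weights):
ΣP(Q2 2012)Q(Q1 2012) = 2.48×120 + 1.96×377 + 0.12×95 + 1.87×222 = 297.6 + 738.92 + 11.4 + 415.14 = 1463.06
ΣP(Q1 2012)Q(Q1 2012) = 2.25×120 + 1.78×377 + 0.09×95 + 1.71×222 = 270 + 671.06 + 8.55 + 379.62 = 1329.23
L = 1463.06 / 1329.23 × 100 = 110.0682
Paasche component (current-period weights):
ΣP(Q2 2012)Q(Q2 2012) = 2.48×122 + 1.96×469 + 0.12×113 + 1.87×219 = 302.56 + 919.24 + 13.56 + 409.53 = 1644.89
ΣP(Q1 2012)Q(Q2 2012) = 2.25×122 + 1.78×469 + 0.09×113 + 1.71×219 = 274.5 + 834.82 + 10.17 + 374.49 = 1493.98
P = 1644.89 / 1493.98 × 100 = 110.1012
Fisher = √(L × P) = √(110.0682 × 110.1012) = 110.0847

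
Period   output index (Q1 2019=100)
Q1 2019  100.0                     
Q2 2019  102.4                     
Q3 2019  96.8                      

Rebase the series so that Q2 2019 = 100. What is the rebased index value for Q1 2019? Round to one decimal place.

97.7

Rebased(Q1 2019) = 100.0 / 102.4 × 100 = 97.6562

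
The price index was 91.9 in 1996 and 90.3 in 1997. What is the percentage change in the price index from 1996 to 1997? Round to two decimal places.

Change = (90.3 − 91.9) / 91.9 × 100
       = -1.6 / 91.9 × 100 = -1.7410%

-1.74%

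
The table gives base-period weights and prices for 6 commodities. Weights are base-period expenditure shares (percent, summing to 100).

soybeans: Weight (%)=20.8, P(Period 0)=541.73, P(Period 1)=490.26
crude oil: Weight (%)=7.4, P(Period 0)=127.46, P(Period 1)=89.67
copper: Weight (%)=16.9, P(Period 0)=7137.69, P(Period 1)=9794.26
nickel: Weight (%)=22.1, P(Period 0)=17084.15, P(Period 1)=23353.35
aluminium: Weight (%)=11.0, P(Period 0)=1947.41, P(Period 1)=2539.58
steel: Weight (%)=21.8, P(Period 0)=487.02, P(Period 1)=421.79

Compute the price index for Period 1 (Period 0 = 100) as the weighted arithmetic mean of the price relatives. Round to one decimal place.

soybeans: 20.8 × (490.26/541.73) = 20.8 × 0.904990 = 18.8238
crude oil: 7.4 × (89.67/127.46) = 7.4 × 0.703515 = 5.2060
copper: 16.9 × (9794.26/7137.69) = 16.9 × 1.372189 = 23.1900
nickel: 22.1 × (23353.35/17084.15) = 22.1 × 1.366960 = 30.2098
aluminium: 11.0 × (2539.58/1947.41) = 11.0 × 1.304081 = 14.3449
steel: 21.8 × (421.79/487.02) = 21.8 × 0.866063 = 18.8802
Index = Σ wᵢ·(p₁ᵢ/p₀ᵢ) = 18.8238 + 5.2060 + 23.1900 + 30.2098 + 14.3449 + 18.8802 = 110.6547

110.7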